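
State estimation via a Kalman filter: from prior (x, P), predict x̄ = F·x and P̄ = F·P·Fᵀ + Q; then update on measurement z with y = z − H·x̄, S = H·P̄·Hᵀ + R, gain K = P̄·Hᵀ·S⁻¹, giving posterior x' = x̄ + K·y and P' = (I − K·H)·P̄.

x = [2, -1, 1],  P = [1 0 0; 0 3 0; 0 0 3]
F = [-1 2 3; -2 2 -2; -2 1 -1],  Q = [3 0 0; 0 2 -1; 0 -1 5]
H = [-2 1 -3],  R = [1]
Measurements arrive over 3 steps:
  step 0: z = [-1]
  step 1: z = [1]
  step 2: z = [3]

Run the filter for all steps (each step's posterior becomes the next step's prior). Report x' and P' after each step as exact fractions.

step 0: x' = [293/84, -275/36, -41/9], P' = [363/28 -77/12 -32/3; -77/12 1073/36 128/9; -32/3 128/9 107/9]
step 1: x' = [-1167844/834419, -1801237/834419, -106785/834419], P' = [12767318/834419 9158811/834419 -5351916/834419; 9158811/834419 9860538/834419 -2781264/834419; -5351916/834419 -2781264/834419 2675001/834419]
step 2: x' = [-505518739/153535559, -581074201/460606677, 356729471/460606677], P' = [1942108448/153535559 1396232434/153535559 -816194432/153535559; 1396232434/153535559 4902105715/460606677 -1155531824/460606677; -816194432/153535559 -1155531824/460606677 1272995887/460606677]

step 0: x̄ = F·x = [-1, -8, -6]
step 0: P̄ = F·P·Fᵀ + Q = [43 -4 -1; -4 30 15; -1 15 15]
step 0: y = z − H·x̄ = [-13]
step 0: S = H·P̄·Hᵀ + R = [252]
step 0: K = P̄·Hᵀ·S⁻¹ = [-29/84; -1/36; -1/9]
step 0: x' = x̄ + K·y = [293/84, -275/36, -41/9]
step 0: P' = (I − K·H)·P̄ = [363/28 -77/12 -32/3; -77/12 1073/36 128/9; -32/3 128/9 107/9]
step 1: x̄ = F·x = [-8173/252, -92/7, -845/84]
step 1: P̄ = F·P·Fᵀ + Q = [126635/252 1284/7 12559/84; 1284/7 510/7 363/7; 12559/84 363/7 1487/28]
step 1: y = z − H·x̄ = [-20387/252]
step 1: S = H·P̄·Hᵀ + R = [834419/252]
step 1: K = P̄·Hᵀ·S⁻¹ = [-320077/834419; -113292/834419; -102435/834419]
step 1: x' = x̄ + K·y = [-1167844/834419, -1801237/834419, -106785/834419]
step 1: P' = (I − K·H)·P̄ = [12767318/834419 9158811/834419 -5351916/834419; 9158811/834419 9860538/834419 -2781264/834419; -5351916/834419 -2781264/834419 2675001/834419]
step 2: x̄ = F·x = [-2754985/834419, -1053216/834419, 641236/834419]
step 2: P̄ = F·P·Fᵀ + Q = [40888820/834419 9819052/834419 15414970/834419; 9819052/834419 9044562/834419 -633375/834419; 15414970/834419 -633375/834419 15296526/834419]
step 2: y = z − H·x̄ = [-29789/834419]
step 2: S = H·P̄·Hᵀ + R = [460606677/834419]
step 2: K = P̄·Hᵀ·S⁻¹ = [-39401166/153535559; -8693417/460606677; -77352893/460606677]
step 2: x' = x̄ + K·y = [-505518739/153535559, -581074201/460606677, 356729471/460606677]
step 2: P' = (I − K·H)·P̄ = [1942108448/153535559 1396232434/153535559 -816194432/153535559; 1396232434/153535559 4902105715/460606677 -1155531824/460606677; -816194432/153535559 -1155531824/460606677 1272995887/460606677]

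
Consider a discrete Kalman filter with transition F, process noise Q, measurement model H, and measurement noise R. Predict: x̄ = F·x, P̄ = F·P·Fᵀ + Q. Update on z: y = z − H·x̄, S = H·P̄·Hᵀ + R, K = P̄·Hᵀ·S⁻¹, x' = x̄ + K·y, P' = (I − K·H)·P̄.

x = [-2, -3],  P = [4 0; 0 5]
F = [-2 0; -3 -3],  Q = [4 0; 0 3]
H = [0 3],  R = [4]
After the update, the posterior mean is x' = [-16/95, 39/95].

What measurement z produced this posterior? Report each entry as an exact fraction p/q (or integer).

x̄ = F·x = [4, 15]
P̄ = F·P·Fᵀ + Q = [20 24; 24 84]
S = H·P̄·Hᵀ + R = [760]
K = P̄·Hᵀ·S⁻¹ = [9/95; 63/190]
x' − x̄ = [-396/95, -1386/95] = K·y
y = (KᵀK)⁻¹·Kᵀ·(x' − x̄) = [-44]
z = y + H·x̄ = [-44] + [45] = [1]

z = [1]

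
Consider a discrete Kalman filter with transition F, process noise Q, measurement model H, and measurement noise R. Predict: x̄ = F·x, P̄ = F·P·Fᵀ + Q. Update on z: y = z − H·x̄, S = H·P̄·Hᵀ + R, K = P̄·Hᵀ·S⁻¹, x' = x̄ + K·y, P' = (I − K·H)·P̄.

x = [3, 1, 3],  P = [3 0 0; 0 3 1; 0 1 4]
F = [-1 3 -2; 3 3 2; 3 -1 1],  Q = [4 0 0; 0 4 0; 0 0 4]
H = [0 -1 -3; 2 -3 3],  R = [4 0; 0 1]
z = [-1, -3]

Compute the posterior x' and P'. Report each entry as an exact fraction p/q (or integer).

x̄ = F·x = [-6, 18, 11]
P̄ = F·P·Fᵀ + Q = [38 2 -21; 2 86 27; -21 27 36]
y = z − H·x̄ = [50, 30]
S = H·P̄·Hᵀ + R = [576 218; 218 489]
K = P̄·Hᵀ·S⁻¹ = [28303/234140 -4633/117070; -43949/234140 -31621/117070; -12549/46828 2079/23414]
x' = x̄ + K·y = [-26767/23414, 11981/23414, 6199/23414]
P' = (I − K·H)·P̄ = [7235699/234140 3591863/234140 -247005/46828; 3591863/234140 1855691/234140 -111993/46828; -247005/46828 -111993/46828 54063/46828]

x' = [-26767/23414, 11981/23414, 6199/23414]
P' = [7235699/234140 3591863/234140 -247005/46828; 3591863/234140 1855691/234140 -111993/46828; -247005/46828 -111993/46828 54063/46828]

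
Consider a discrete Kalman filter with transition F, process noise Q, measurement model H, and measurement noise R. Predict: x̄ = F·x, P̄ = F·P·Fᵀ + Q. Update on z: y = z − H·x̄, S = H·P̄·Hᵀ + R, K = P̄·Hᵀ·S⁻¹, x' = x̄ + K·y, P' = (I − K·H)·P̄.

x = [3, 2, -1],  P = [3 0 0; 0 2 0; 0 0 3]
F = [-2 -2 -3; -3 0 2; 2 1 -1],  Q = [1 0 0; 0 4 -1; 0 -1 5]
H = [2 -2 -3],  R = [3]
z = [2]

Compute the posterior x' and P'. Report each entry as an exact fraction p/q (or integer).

x̄ = F·x = [-7, -11, 9]
P̄ = F·P·Fᵀ + Q = [48 0 -7; 0 43 -25; -7 -25 22]
y = z − H·x̄ = [21]
S = H·P̄·Hᵀ + R = [349]
K = P̄·Hᵀ·S⁻¹ = [117/349; -11/349; -30/349]
x' = x̄ + K·y = [14/349, -4070/349, 2511/349]
P' = (I − K·H)·P̄ = [3063/349 1287/349 1067/349; 1287/349 14886/349 -9055/349; 1067/349 -9055/349 6778/349]

x' = [14/349, -4070/349, 2511/349]
P' = [3063/349 1287/349 1067/349; 1287/349 14886/349 -9055/349; 1067/349 -9055/349 6778/349]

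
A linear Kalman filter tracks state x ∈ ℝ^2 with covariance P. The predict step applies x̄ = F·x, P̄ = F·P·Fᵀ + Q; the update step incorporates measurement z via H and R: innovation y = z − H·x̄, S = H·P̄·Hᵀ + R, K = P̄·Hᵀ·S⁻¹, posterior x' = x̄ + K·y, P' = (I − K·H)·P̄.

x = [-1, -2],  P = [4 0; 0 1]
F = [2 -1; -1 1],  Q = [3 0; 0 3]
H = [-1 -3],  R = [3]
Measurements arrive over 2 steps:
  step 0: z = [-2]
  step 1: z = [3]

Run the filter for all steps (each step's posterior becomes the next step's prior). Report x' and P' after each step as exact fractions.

step 0: x̄ = F·x = [0, -1]
step 0: P̄ = F·P·Fᵀ + Q = [20 -9; -9 8]
step 0: y = z − H·x̄ = [-5]
step 0: S = H·P̄·Hᵀ + R = [41]
step 0: K = P̄·Hᵀ·S⁻¹ = [7/41; -15/41]
step 0: x' = x̄ + K·y = [-35/41, 34/41]
step 0: P' = (I − K·H)·P̄ = [771/41 -264/41; -264/41 103/41]
step 1: x̄ = F·x = [-104/41, 69/41]
step 1: P̄ = F·P·Fᵀ + Q = [4366/41 -2437/41; -2437/41 1525/41]
step 1: y = z − H·x̄ = [226/41]
step 1: S = H·P̄·Hᵀ + R = [3592/41]
step 1: K = P̄·Hᵀ·S⁻¹ = [2945/3592; -1069/1796]
step 1: x' = x̄ + K·y = [3561/1796, -1435/898]
step 1: P' = (I − K·H)·P̄ = [170967/3592 -29967/1796; -29967/1796 5529/898]

step 0: x' = [-35/41, 34/41], P' = [771/41 -264/41; -264/41 103/41]
step 1: x' = [3561/1796, -1435/898], P' = [170967/3592 -29967/1796; -29967/1796 5529/898]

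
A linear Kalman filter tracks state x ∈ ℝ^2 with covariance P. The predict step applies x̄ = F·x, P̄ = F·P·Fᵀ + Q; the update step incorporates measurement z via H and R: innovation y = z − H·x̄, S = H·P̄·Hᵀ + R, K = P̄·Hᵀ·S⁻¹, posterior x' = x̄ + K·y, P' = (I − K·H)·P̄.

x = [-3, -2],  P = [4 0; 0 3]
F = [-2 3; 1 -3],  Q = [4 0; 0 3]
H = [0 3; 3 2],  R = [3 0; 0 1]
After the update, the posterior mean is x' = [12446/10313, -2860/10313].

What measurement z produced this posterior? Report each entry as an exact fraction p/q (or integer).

x̄ = F·x = [0, 3]
P̄ = F·P·Fᵀ + Q = [47 -35; -35 34]
S = H·P̄·Hᵀ + R = [309 -111; -111 140]
K = P̄·Hᵀ·S⁻¹ = [-2273/10313 3428/10313; 3391/10313 -37/10313]
x' − x̄ = [12446/10313, -33799/10313] = K·y
y = (KᵀK)⁻¹·Kᵀ·(x' − x̄) = [-10, -3]
z = y + H·x̄ = [-10, -3] + [9, 6] = [-1, 3]

z = [-1, 3]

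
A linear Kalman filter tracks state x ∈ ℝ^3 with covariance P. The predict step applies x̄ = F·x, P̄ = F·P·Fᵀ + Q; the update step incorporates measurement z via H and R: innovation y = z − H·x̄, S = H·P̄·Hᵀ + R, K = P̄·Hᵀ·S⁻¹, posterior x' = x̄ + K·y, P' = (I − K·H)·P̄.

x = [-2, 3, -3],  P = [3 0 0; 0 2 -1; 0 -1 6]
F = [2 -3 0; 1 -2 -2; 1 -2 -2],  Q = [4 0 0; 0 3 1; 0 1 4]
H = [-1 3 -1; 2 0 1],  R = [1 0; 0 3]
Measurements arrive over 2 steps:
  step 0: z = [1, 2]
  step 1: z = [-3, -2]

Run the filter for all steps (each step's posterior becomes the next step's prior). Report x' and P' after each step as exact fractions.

step 0: x̄ = F·x = [-13, -2, -2]
step 0: P̄ = F·P·Fᵀ + Q = [34 12 12; 12 30 28; 12 28 31]
step 0: y = z − H·x̄ = [-8, 30]
step 0: S = H·P̄·Hᵀ + R = [120 21; 21 218]
step 0: K = P̄·Hᵀ·S⁻¹ = [-3860/25719 3270/8573; 9808/25719 1730/8573; 7783/25719 1913/8573]
step 0: x' = x̄ + K·y = [-9167/25719, 25798/25719, 58468/25719]
step 0: P' = (I − K·H)·P̄ = [51046/25719 -8492/25719 -72662/25719; -8492/25719 11290/25719 32554/25719; -72662/25719 32554/25719 162541/25719]
step 1: x̄ = F·x = [-95728/25719, -59233/8573, -59233/8573]
step 1: P̄ = F·P·Fᵀ + Q = [510574/25719 238416/8573 238416/8573; 238416/8573 469525/8573 452379/8573; 238416/8573 452379/8573 478098/8573]
step 1: y = z − H·x̄ = [182513/25719, 317717/25719]
step 1: S = H·P̄·Hᵀ + R = [3643948/25719 3761713/25719; 3761713/25719 6414739/25719]
step 1: K = P̄·Hᵀ·S⁻¹ = [-24525210/358664437 111468338/358664437; 129353349/358664437 80008656/358664437; 60335559/358664437 124795917/358664437]
step 1: x' = x̄ + K·y = [-132004080/358664437, -571777046/358664437, -508281953/358664437]
step 1: P' = (I − K·H)·P̄ = [471746190/358664437 -53955462/358664437 -609087366/358664437; -53955462/358664437 141111593/358664437 347936892/358664437; -609087366/358664437 347936892/358664437 1592562483/358664437]

step 0: x' = [-9167/25719, 25798/25719, 58468/25719], P' = [51046/25719 -8492/25719 -72662/25719; -8492/25719 11290/25719 32554/25719; -72662/25719 32554/25719 162541/25719]
step 1: x' = [-132004080/358664437, -571777046/358664437, -508281953/358664437], P' = [471746190/358664437 -53955462/358664437 -609087366/358664437; -53955462/358664437 141111593/358664437 347936892/358664437; -609087366/358664437 347936892/358664437 1592562483/358664437]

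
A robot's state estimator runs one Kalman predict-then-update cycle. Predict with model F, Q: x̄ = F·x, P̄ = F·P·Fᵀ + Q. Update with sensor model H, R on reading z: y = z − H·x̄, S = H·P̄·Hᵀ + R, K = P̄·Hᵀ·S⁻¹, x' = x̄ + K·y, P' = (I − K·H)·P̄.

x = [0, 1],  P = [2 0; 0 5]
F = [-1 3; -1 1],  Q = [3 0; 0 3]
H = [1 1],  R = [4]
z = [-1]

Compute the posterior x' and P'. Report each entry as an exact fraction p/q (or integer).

x' = [-41/98, -37/98]
P' = [411/98 -143/98; -143/98 251/98]

x̄ = F·x = [3, 1]
P̄ = F·P·Fᵀ + Q = [50 17; 17 10]
y = z − H·x̄ = [-5]
S = H·P̄·Hᵀ + R = [98]
K = P̄·Hᵀ·S⁻¹ = [67/98; 27/98]
x' = x̄ + K·y = [-41/98, -37/98]
P' = (I − K·H)·P̄ = [411/98 -143/98; -143/98 251/98]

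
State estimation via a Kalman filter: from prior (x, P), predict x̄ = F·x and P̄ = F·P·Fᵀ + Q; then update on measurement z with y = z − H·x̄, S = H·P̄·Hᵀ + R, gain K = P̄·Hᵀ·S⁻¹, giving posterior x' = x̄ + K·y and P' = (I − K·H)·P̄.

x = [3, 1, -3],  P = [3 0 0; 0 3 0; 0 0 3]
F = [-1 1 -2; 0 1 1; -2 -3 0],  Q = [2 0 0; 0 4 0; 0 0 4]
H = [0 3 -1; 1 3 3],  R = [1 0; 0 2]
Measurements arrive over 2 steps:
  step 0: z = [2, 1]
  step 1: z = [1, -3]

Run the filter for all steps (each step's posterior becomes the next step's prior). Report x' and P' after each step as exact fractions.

step 0: x' = [182216/46787, 809/3599, -1006/793], P' = [926528/46787 -5973/3599 -3921/793; -5973/3599 773/3599 24/61; -3921/793 24/61 1127/793]
step 1: x' = [1307634019/1161797522, -100310247/1161797522, -757607689/580898761], P' = [3612212635/1161797522 -303106023/1161797522 -421289632/580898761; -303106023/1161797522 112526213/1161797522 23868093/580898761; -421289632/580898761 23868093/580898761 206016201/580898761]

step 0: x̄ = F·x = [4, -2, -9]
step 0: P̄ = F·P·Fᵀ + Q = [20 -3 -3; -3 10 -9; -3 -9 43]
step 0: y = z − H·x̄ = [-1, 30]
step 0: S = H·P̄·Hᵀ + R = [188 -99; -99 301]
step 0: K = P̄·Hᵀ·S⁻¹ = [-1608/46787 -218/46787; 903/3599 297/3599; -191/793 198/793]
step 0: x' = x̄ + K·y = [182216/46787, 809/3599, -1006/793]
step 0: P' = (I − K·H)·P̄ = [926528/46787 -5973/3599 -3921/793; -5973/3599 773/3599 24/61; -3921/793 24/61 1127/793]
step 1: x̄ = F·x = [-52991/46787, -48837/46787, -395983/46787]
step 1: P̄ = F·P·Fᵀ + Q = [452433/46787 167643/46787 930352/46787; 167643/46787 300506/46787 532605/46787; 930352/46787 532605/46787 3051913/46787]
step 1: y = z − H·x̄ = [-202685/46787, 95930/3599]
step 1: S = H·P̄·Hᵀ + R = [2607624/46787 -283306/3599; -283306/3599 3607126/3599]
step 1: K = P̄·Hᵀ·S⁻¹ = [-66738805/1161797522 87578387/1161797522; 289842453/1161797522 88840587/1161797522; -134411922/580898761 134181625/580898761]
step 1: x' = x̄ + K·y = [1307634019/1161797522, -100310247/1161797522, -757607689/580898761]
step 1: P' = (I − K·H)·P̄ = [3612212635/1161797522 -303106023/1161797522 -421289632/580898761; -303106023/1161797522 112526213/1161797522 23868093/580898761; -421289632/580898761 23868093/580898761 206016201/580898761]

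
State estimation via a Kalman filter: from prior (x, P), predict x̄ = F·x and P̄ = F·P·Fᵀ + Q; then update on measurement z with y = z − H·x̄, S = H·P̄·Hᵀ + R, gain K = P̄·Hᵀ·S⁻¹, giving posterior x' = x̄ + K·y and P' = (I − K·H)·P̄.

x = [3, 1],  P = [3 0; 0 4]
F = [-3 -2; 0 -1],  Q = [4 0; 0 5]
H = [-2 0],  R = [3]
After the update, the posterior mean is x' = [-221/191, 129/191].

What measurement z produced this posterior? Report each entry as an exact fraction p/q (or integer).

z = [2]

x̄ = F·x = [-11, -1]
P̄ = F·P·Fᵀ + Q = [47 8; 8 9]
S = H·P̄·Hᵀ + R = [191]
K = P̄·Hᵀ·S⁻¹ = [-94/191; -16/191]
x' − x̄ = [1880/191, 320/191] = K·y
y = (KᵀK)⁻¹·Kᵀ·(x' − x̄) = [-20]
z = y + H·x̄ = [-20] + [22] = [2]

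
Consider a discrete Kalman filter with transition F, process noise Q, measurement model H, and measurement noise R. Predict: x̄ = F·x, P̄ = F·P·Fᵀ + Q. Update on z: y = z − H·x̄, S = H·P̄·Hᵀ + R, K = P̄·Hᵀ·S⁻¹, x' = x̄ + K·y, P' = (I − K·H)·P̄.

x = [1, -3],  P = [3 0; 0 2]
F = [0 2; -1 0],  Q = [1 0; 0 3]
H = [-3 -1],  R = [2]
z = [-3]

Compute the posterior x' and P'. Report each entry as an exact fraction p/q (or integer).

x̄ = F·x = [-6, -1]
P̄ = F·P·Fᵀ + Q = [9 0; 0 6]
y = z − H·x̄ = [-22]
S = H·P̄·Hᵀ + R = [89]
K = P̄·Hᵀ·S⁻¹ = [-27/89; -6/89]
x' = x̄ + K·y = [60/89, 43/89]
P' = (I − K·H)·P̄ = [72/89 -162/89; -162/89 498/89]

x' = [60/89, 43/89]
P' = [72/89 -162/89; -162/89 498/89]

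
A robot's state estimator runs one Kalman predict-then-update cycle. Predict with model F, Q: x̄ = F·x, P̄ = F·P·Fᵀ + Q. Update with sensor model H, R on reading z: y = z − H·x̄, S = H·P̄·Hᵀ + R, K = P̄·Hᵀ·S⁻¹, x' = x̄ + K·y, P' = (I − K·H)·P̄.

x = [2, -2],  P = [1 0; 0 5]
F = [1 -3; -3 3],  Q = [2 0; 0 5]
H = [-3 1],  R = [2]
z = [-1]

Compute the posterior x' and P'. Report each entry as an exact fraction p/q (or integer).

x' = [-472/781, -2267/781]
P' = [624/781 1488/781; 1488/781 4870/781]

x̄ = F·x = [8, -12]
P̄ = F·P·Fᵀ + Q = [48 -48; -48 59]
y = z − H·x̄ = [35]
S = H·P̄·Hᵀ + R = [781]
K = P̄·Hᵀ·S⁻¹ = [-192/781; 203/781]
x' = x̄ + K·y = [-472/781, -2267/781]
P' = (I − K·H)·P̄ = [624/781 1488/781; 1488/781 4870/781]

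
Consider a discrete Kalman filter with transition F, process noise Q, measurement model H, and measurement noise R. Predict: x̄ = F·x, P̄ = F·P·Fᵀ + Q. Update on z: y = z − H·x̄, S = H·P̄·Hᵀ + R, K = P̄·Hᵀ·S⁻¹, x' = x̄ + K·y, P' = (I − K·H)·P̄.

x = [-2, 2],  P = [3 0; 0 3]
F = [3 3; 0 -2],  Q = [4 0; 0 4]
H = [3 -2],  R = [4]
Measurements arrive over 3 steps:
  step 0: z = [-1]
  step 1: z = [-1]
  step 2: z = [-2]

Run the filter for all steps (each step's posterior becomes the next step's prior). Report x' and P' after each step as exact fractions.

step 0: x̄ = F·x = [0, -4]
step 0: P̄ = F·P·Fᵀ + Q = [58 -18; -18 16]
step 0: y = z − H·x̄ = [-9]
step 0: S = H·P̄·Hᵀ + R = [806]
step 0: K = P̄·Hᵀ·S⁻¹ = [105/403; -43/403]
step 0: x' = x̄ + K·y = [-945/403, -1225/403]
step 0: P' = (I − K·H)·P̄ = [1324/403 1776/403; 1776/403 2750/403]
step 1: x̄ = F·x = [-210/13, 2450/403]
step 1: P̄ = F·P·Fᵀ + Q = [2266/13 -876/13; -876/13 12612/403]
step 1: y = z − H·x̄ = [24027/403]
step 1: S = H·P̄·Hᵀ + R = [1010146/403]
step 1: K = P̄·Hᵀ·S⁻¹ = [132525/505073; -53346/505073]
step 1: x' = x̄ + K·y = [-257685/505073, -109964/505073]
step 1: P' = (I − K·H)·P̄ = [877436/505073 1051104/505073; 1051104/505073 1683348/505073]
step 2: x̄ = F·x = [-1102947/505073, 219928/505073]
step 2: P̄ = F·P·Fᵀ + Q = [43987220/505073 -16406712/505073; -16406712/505073 8753684/505073]
step 2: y = z − H·x̄ = [2738551/505073]
step 2: S = H·P̄·Hᵀ + R = [629800552/505073]
step 2: K = P̄·Hᵀ·S⁻¹ = [41193771/157450138; -8340938/78725069]
step 2: x' = x̄ + K·y = [-120473505/157450138, -10945422/78725069]
step 2: P' = (I − K·H)·P̄ = [136699826/78725069 163855968/78725069; 163855968/78725069 262465828/78725069]

step 0: x' = [-945/403, -1225/403], P' = [1324/403 1776/403; 1776/403 2750/403]
step 1: x' = [-257685/505073, -109964/505073], P' = [877436/505073 1051104/505073; 1051104/505073 1683348/505073]
step 2: x' = [-120473505/157450138, -10945422/78725069], P' = [136699826/78725069 163855968/78725069; 163855968/78725069 262465828/78725069]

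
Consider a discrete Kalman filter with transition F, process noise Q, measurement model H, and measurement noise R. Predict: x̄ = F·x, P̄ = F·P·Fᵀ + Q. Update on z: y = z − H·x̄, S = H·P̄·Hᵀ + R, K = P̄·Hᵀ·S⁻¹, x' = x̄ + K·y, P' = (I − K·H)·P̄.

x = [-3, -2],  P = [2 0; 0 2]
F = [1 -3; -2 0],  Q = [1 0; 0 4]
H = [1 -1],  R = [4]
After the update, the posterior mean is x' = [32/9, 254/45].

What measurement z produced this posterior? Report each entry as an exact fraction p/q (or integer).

x̄ = F·x = [3, 6]
P̄ = F·P·Fᵀ + Q = [21 -4; -4 12]
S = H·P̄·Hᵀ + R = [45]
K = P̄·Hᵀ·S⁻¹ = [5/9; -16/45]
x' − x̄ = [5/9, -16/45] = K·y
y = (KᵀK)⁻¹·Kᵀ·(x' − x̄) = [1]
z = y + H·x̄ = [1] + [-3] = [-2]

z = [-2]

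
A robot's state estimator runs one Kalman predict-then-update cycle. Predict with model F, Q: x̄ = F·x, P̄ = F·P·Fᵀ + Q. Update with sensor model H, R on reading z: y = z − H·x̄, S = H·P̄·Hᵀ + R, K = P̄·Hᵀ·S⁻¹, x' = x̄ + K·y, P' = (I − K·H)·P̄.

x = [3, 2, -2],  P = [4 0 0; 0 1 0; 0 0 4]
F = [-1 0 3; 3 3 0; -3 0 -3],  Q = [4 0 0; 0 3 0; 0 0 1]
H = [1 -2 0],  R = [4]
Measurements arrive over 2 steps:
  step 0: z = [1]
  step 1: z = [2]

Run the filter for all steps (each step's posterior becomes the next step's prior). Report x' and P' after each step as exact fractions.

step 0: x' = [4/9, 0, 11/3], P' = [503/18 27/2 -106/3; 27/2 15/2 -18; -106/3 -18 65]
step 1: x' = [830966/99185, 316086/99185, -1169946/99185], P' = [7485392/99185 3669342/99185 -10226352/99185; 3669342/99185 1897107/99185 -5095062/99185; -10226352/99185 -5095062/99185 15428597/99185]

step 0: x̄ = F·x = [-9, 15, -3]
step 0: P̄ = F·P·Fᵀ + Q = [44 -12 -24; -12 48 -36; -24 -36 73]
step 0: y = z − H·x̄ = [40]
step 0: S = H·P̄·Hᵀ + R = [288]
step 0: K = P̄·Hᵀ·S⁻¹ = [17/72; -3/8; 1/6]
step 0: x' = x̄ + K·y = [4/9, 0, 11/3]
step 0: P' = (I − K·H)·P̄ = [503/18 27/2 -106/3; 27/2 15/2 -18; -106/3 -18 65]
step 1: x̄ = F·x = [95/9, 4/3, -37/3]
step 1: P̄ = F·P·Fᵀ + Q = [14921/18 -1813/3 -1735/6; -1813/3 565 107; -1735/6 107 403/2]
step 1: y = z − H·x̄ = [-53/9]
step 1: S = H·P̄·Hᵀ + R = [99185/18]
step 1: K = P̄·Hᵀ·S⁻¹ = [36677/99185; -31218/99185; -9057/99185]
step 1: x' = x̄ + K·y = [830966/99185, 316086/99185, -1169946/99185]
step 1: P' = (I − K·H)·P̄ = [7485392/99185 3669342/99185 -10226352/99185; 3669342/99185 1897107/99185 -5095062/99185; -10226352/99185 -5095062/99185 15428597/99185]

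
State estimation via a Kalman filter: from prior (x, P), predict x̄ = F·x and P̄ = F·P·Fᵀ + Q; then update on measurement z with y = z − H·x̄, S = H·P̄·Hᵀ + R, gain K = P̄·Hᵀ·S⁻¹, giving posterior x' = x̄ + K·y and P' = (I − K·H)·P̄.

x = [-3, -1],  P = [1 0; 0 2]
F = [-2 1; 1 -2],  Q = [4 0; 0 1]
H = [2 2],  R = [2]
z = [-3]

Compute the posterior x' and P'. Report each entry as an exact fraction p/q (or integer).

x̄ = F·x = [5, -1]
P̄ = F·P·Fᵀ + Q = [10 -6; -6 10]
y = z − H·x̄ = [-11]
S = H·P̄·Hᵀ + R = [34]
K = P̄·Hᵀ·S⁻¹ = [4/17; 4/17]
x' = x̄ + K·y = [41/17, -61/17]
P' = (I − K·H)·P̄ = [138/17 -134/17; -134/17 138/17]

x' = [41/17, -61/17]
P' = [138/17 -134/17; -134/17 138/17]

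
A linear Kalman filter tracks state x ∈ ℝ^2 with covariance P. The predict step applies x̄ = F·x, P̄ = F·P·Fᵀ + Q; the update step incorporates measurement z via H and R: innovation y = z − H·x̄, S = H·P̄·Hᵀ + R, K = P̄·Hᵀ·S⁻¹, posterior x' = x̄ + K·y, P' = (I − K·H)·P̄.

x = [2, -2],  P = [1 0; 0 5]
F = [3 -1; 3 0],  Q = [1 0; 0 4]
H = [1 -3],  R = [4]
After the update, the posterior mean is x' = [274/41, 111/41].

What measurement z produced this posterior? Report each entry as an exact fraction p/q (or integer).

z = [-1]

x̄ = F·x = [8, 6]
P̄ = F·P·Fᵀ + Q = [15 9; 9 13]
S = H·P̄·Hᵀ + R = [82]
K = P̄·Hᵀ·S⁻¹ = [-6/41; -15/41]
x' − x̄ = [-54/41, -135/41] = K·y
y = (KᵀK)⁻¹·Kᵀ·(x' − x̄) = [9]
z = y + H·x̄ = [9] + [-10] = [-1]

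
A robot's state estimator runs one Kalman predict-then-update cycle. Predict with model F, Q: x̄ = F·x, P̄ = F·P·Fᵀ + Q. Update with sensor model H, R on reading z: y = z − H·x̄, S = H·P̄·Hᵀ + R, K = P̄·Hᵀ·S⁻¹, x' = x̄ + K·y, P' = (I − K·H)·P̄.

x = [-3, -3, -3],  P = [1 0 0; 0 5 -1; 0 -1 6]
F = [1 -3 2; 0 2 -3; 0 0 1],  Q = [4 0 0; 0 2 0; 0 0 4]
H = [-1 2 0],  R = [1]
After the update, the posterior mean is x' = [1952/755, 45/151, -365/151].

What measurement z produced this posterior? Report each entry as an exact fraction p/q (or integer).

x̄ = F·x = [0, 3, -3]
P̄ = F·P·Fᵀ + Q = [86 -79 15; -79 88 -20; 15 -20 10]
S = H·P̄·Hᵀ + R = [755]
K = P̄·Hᵀ·S⁻¹ = [-244/755; 51/151; -11/151]
x' − x̄ = [1952/755, -408/151, 88/151] = K·y
y = (KᵀK)⁻¹·Kᵀ·(x' − x̄) = [-8]
z = y + H·x̄ = [-8] + [6] = [-2]

z = [-2]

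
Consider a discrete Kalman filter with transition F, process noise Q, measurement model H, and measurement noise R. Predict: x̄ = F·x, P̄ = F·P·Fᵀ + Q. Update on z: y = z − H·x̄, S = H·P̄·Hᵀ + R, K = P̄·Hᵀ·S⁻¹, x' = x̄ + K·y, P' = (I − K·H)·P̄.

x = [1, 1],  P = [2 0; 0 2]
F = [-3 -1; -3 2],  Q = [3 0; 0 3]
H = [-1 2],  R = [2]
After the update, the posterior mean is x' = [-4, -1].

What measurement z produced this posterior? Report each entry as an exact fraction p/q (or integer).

x̄ = F·x = [-4, -1]
P̄ = F·P·Fᵀ + Q = [23 14; 14 29]
S = H·P̄·Hᵀ + R = [85]
K = P̄·Hᵀ·S⁻¹ = [1/17; 44/85]
x' − x̄ = [0, 0] = K·y
y = (KᵀK)⁻¹·Kᵀ·(x' − x̄) = [0]
z = y + H·x̄ = [0] + [2] = [2]

z = [2]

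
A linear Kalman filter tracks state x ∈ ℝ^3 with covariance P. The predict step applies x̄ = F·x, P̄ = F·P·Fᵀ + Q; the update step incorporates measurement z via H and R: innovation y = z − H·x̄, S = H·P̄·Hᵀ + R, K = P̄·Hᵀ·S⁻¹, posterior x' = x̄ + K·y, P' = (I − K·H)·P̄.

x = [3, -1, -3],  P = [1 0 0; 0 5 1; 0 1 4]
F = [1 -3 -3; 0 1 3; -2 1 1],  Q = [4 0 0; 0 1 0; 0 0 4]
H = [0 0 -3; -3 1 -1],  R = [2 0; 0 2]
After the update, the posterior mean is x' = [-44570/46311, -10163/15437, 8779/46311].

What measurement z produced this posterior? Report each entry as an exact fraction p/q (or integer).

z = [-1, 2]

x̄ = F·x = [15, -10, -10]
P̄ = F·P·Fᵀ + Q = [104 -63 -35; -63 48 21; -35 21 19]
S = H·P̄·Hᵀ + R = [173 -321; -321 1131]
K = P̄·Hᵀ·S⁻¹ = [3205/30874 -25115/92622; -639/30874 5715/30874; -5020/15437 107/46311]
x' − x̄ = [-739235/46311, 144207/15437, 471889/46311] = K·y
y = (KᵀK)⁻¹·Kᵀ·(x' − x̄) = [-31, 47]
z = y + H·x̄ = [-31, 47] + [30, -45] = [-1, 2]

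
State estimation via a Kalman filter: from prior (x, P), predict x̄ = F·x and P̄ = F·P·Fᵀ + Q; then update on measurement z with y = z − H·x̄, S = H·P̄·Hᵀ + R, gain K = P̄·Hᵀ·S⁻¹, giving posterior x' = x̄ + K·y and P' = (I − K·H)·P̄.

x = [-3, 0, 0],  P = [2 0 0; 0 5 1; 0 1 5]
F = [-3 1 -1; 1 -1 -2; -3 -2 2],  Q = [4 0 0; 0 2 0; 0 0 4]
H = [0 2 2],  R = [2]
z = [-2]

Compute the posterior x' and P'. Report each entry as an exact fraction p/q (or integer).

x̄ = F·x = [9, -3, 9]
P̄ = F·P·Fᵀ + Q = [30 -2 2; -2 33 -14; 2 -14 54]
y = z − H·x̄ = [-14]
S = H·P̄·Hᵀ + R = [238]
K = P̄·Hᵀ·S⁻¹ = [0; 19/119; 40/119]
x' = x̄ + K·y = [9, -89/17, 73/17]
P' = (I − K·H)·P̄ = [30 -2 2; -2 3205/119 -3186/119; 2 -3186/119 3226/119]

x' = [9, -89/17, 73/17]
P' = [30 -2 2; -2 3205/119 -3186/119; 2 -3186/119 3226/119]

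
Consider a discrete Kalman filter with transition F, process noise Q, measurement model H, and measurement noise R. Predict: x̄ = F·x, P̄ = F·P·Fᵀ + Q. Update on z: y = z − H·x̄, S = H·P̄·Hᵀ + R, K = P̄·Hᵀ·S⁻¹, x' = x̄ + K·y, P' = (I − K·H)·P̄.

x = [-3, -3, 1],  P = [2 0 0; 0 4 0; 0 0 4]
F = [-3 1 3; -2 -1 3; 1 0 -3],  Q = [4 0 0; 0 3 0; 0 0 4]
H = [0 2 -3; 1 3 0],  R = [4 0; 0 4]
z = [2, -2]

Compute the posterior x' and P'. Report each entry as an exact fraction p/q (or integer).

x' = [-96861/33337, 19997/33337, -2360/33337]
P' = [474464/33337 -145832/33337 -95972/33337; -145832/33337 58372/33337 37716/33337; -95972/33337 37716/33337 38460/33337]

x̄ = F·x = [9, 12, -6]
P̄ = F·P·Fᵀ + Q = [62 44 -42; 44 51 -40; -42 -40 42]
y = z − H·x̄ = [-40, -47]
S = H·P̄·Hᵀ + R = [1066 880; 880 789]
K = P̄·Hᵀ·S⁻¹ = [-937/33337 9242/33337; 899/33337 7321/33337; -9987/33337 4294/33337]
x' = x̄ + K·y = [-96861/33337, 19997/33337, -2360/33337]
P' = (I − K·H)·P̄ = [474464/33337 -145832/33337 -95972/33337; -145832/33337 58372/33337 37716/33337; -95972/33337 37716/33337 38460/33337]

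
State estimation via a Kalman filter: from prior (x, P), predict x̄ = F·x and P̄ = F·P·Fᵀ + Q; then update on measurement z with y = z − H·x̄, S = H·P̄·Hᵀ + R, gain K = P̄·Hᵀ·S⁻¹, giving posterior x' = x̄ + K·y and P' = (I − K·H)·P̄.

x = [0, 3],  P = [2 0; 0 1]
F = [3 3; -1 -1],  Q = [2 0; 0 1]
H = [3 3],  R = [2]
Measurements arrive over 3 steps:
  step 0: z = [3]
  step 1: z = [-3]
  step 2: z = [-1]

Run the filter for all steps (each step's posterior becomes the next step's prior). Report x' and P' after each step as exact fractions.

step 0: x̄ = F·x = [9, -3]
step 0: P̄ = F·P·Fᵀ + Q = [29 -9; -9 4]
step 0: y = z − H·x̄ = [-15]
step 0: S = H·P̄·Hᵀ + R = [137]
step 0: K = P̄·Hᵀ·S⁻¹ = [60/137; -15/137]
step 0: x' = x̄ + K·y = [333/137, -186/137]
step 0: P' = (I − K·H)·P̄ = [373/137 -333/137; -333/137 323/137]
step 1: x̄ = F·x = [441/137, -147/137]
step 1: P̄ = F·P·Fᵀ + Q = [544/137 -90/137; -90/137 167/137]
step 1: y = z − H·x̄ = [-1293/137]
step 1: S = H·P̄·Hᵀ + R = [5053/137]
step 1: K = P̄·Hᵀ·S⁻¹ = [1362/5053; 231/5053]
step 1: x' = x̄ + K·y = [3411/5053, -7602/5053]
step 1: P' = (I − K·H)·P̄ = [6524/5053 -5616/5053; -5616/5053 5770/5053]
step 2: x̄ = F·x = [-12573/5053, 4191/5053]
step 2: P̄ = F·P·Fᵀ + Q = [19664/5053 -3186/5053; -3186/5053 6115/5053]
step 2: y = z − H·x̄ = [20093/5053]
step 2: S = H·P̄·Hᵀ + R = [184769/5053]
step 2: K = P̄·Hᵀ·S⁻¹ = [49434/184769; 8787/184769]
step 2: x' = x̄ + K·y = [-263175/184769, 188190/184769]
step 2: P' = (I − K·H)·P̄ = [235420/184769 -202464/184769; -202464/184769 208322/184769]

step 0: x' = [333/137, -186/137], P' = [373/137 -333/137; -333/137 323/137]
step 1: x' = [3411/5053, -7602/5053], P' = [6524/5053 -5616/5053; -5616/5053 5770/5053]
step 2: x' = [-263175/184769, 188190/184769], P' = [235420/184769 -202464/184769; -202464/184769 208322/184769]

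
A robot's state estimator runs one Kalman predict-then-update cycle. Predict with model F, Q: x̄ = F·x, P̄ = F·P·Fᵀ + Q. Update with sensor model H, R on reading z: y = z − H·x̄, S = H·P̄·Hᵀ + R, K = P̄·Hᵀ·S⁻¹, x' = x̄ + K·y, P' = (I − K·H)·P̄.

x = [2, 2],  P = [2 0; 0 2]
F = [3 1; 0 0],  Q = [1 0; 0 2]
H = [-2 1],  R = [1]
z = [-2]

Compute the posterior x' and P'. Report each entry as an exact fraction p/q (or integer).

x̄ = F·x = [8, 0]
P̄ = F·P·Fᵀ + Q = [21 0; 0 2]
y = z − H·x̄ = [14]
S = H·P̄·Hᵀ + R = [87]
K = P̄·Hᵀ·S⁻¹ = [-14/29; 2/87]
x' = x̄ + K·y = [36/29, 28/87]
P' = (I − K·H)·P̄ = [21/29 28/29; 28/29 170/87]

x' = [36/29, 28/87]
P' = [21/29 28/29; 28/29 170/87]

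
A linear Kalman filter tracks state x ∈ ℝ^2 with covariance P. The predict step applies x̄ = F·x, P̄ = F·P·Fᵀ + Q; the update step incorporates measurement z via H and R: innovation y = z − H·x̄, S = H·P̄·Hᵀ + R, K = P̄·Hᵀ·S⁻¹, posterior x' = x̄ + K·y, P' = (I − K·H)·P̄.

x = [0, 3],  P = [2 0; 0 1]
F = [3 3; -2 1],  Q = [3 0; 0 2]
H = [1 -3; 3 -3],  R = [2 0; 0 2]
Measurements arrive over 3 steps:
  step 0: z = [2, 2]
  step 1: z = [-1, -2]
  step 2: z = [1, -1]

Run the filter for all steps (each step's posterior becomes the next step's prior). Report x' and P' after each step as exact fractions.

step 0: x' = [2343/2599, 18/2599], P' = [2271/2599 1485/2599; 1485/2599 1256/2599]
step 1: x' = [-1511925/2085268, -59913/2085268], P' = [1559451/2085268 981141/2085268; 981141/2085268 839143/2085268]
step 2: x' = [-1687816113/2876061530, -473823774/1438030765], P' = [1070632074/1438030765 673636224/1438030765; 673636224/1438030765 576838689/1438030765]

step 0: x̄ = F·x = [9, 3]
step 0: P̄ = F·P·Fᵀ + Q = [30 -9; -9 11]
step 0: y = z − H·x̄ = [2, -16]
step 0: S = H·P̄·Hᵀ + R = [185 297; 297 533]
step 0: K = P̄·Hᵀ·S⁻¹ = [-1092/2599 1179/2599; -2283/5198 687/5198]
step 0: x' = x̄ + K·y = [2343/2599, 18/2599]
step 0: P' = (I − K·H)·P̄ = [2271/2599 1485/2599; 1485/2599 1256/2599]
step 1: x̄ = F·x = [7083/2599, -4668/2599]
step 1: P̄ = F·P·Fᵀ + Q = [66270/2599 -14313/2599; -14313/2599 9598/2599]
step 1: y = z − H·x̄ = [-23686/2599, -40451/2599]
step 1: S = H·P̄·Hᵀ + R = [243728/2599 456948/2599; 456948/2599 945644/2599]
step 1: K = P̄·Hᵀ·S⁻¹ = [-345993/1042634 867465/2085268; -192036/521317 212997/2085268]
step 1: x' = x̄ + K·y = [-1511925/2085268, -59913/2085268]
step 1: P' = (I − K·H)·P̄ = [1559451/2085268 981141/2085268; 981141/2085268 839143/2085268]
step 2: x̄ = F·x = [-2357757/1042634, 2963937/2085268]
step 2: P̄ = F·P·Fᵀ + Q = [11375922/521317 -2445675/521317; -2445675/521317 7322919/2085268]
step 2: y = z − H·x̄ = [15692593/2085268, 20953085/2085268]
step 2: S = H·P̄·Hᵀ + R = [174276695/2085268 319809735/2085268; 319809735/2085268 655698599/2085268]
step 2: K = P̄·Hᵀ·S⁻¹ = [-475138299/1438030765 119098755/287606153; -1056879843/2876061530 58078521/575212306]
step 2: x' = x̄ + K·y = [-1687816113/2876061530, -473823774/1438030765]
step 2: P' = (I − K·H)·P̄ = [1070632074/1438030765 673636224/1438030765; 673636224/1438030765 576838689/1438030765]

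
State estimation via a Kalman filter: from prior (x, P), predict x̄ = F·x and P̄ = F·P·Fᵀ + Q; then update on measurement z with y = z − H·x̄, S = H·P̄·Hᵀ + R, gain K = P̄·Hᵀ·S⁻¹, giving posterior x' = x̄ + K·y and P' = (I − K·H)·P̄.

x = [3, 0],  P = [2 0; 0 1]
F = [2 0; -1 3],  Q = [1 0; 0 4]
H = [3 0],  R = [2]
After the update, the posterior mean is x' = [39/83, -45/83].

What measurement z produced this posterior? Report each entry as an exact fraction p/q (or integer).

x̄ = F·x = [6, -3]
P̄ = F·P·Fᵀ + Q = [9 -4; -4 15]
S = H·P̄·Hᵀ + R = [83]
K = P̄·Hᵀ·S⁻¹ = [27/83; -12/83]
x' − x̄ = [-459/83, 204/83] = K·y
y = (KᵀK)⁻¹·Kᵀ·(x' − x̄) = [-17]
z = y + H·x̄ = [-17] + [18] = [1]

z = [1]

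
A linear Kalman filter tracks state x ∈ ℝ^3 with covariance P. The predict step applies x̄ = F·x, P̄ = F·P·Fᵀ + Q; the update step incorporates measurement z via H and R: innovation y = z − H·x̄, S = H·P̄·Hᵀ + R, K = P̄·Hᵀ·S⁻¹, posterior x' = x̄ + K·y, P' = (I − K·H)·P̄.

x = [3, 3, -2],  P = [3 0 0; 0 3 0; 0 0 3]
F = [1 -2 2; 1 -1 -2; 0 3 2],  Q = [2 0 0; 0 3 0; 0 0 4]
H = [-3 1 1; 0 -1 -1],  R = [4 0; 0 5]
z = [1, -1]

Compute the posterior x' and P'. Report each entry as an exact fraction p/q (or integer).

x̄ = F·x = [-7, 4, 5]
P̄ = F·P·Fᵀ + Q = [29 -3 -6; -3 21 -21; -6 -21 43]
y = z − H·x̄ = [-29, 8]
S = H·P̄·Hᵀ + R = [341 -49; -49 27]
K = P̄·Hᵀ·S⁻¹ = [-2151/6806 -1635/6806; 243/6806 441/6806; 1/3403 -2771/3403]
x' = x̄ + K·y = [1657/6806, 23705/6806, -5182/3403]
P' = (I − K·H)·P̄ = [5593/6806 -1059/6806 4617/3403; -1059/6806 140739/6806 -71472/3403; 4617/3403 -71472/3403 85327/3403]

x' = [1657/6806, 23705/6806, -5182/3403]
P' = [5593/6806 -1059/6806 4617/3403; -1059/6806 140739/6806 -71472/3403; 4617/3403 -71472/3403 85327/3403]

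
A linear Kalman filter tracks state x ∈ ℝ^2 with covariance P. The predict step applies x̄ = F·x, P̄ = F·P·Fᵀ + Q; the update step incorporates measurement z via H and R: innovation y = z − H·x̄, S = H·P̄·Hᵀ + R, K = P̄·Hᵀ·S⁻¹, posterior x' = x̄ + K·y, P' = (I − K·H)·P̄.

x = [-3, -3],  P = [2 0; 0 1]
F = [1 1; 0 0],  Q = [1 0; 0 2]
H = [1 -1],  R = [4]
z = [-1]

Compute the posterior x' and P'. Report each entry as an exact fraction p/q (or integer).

x̄ = F·x = [-6, 0]
P̄ = F·P·Fᵀ + Q = [4 0; 0 2]
y = z − H·x̄ = [5]
S = H·P̄·Hᵀ + R = [10]
K = P̄·Hᵀ·S⁻¹ = [2/5; -1/5]
x' = x̄ + K·y = [-4, -1]
P' = (I − K·H)·P̄ = [12/5 4/5; 4/5 8/5]

x' = [-4, -1]
P' = [12/5 4/5; 4/5 8/5]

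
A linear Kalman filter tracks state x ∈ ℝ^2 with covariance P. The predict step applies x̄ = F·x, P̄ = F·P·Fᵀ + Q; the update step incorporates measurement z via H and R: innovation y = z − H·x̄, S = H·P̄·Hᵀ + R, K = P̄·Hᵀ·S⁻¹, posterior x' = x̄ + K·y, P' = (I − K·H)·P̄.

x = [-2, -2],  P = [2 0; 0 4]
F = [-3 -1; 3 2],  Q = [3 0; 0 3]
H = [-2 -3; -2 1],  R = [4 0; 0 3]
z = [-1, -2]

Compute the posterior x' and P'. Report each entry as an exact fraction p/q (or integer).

x' = [644/691, -247/691]
P' = [8019/17275 -2802/17275; -2802/17275 7416/17275]

x̄ = F·x = [8, -10]
P̄ = F·P·Fᵀ + Q = [25 -26; -26 37]
y = z − H·x̄ = [-15, 24]
S = H·P̄·Hᵀ + R = [125 -115; -115 244]
K = P̄·Hᵀ·S⁻¹ = [-1908/17275 -1256/3455; -4161/17275 868/3455]
x' = x̄ + K·y = [644/691, -247/691]
P' = (I − K·H)·P̄ = [8019/17275 -2802/17275; -2802/17275 7416/17275]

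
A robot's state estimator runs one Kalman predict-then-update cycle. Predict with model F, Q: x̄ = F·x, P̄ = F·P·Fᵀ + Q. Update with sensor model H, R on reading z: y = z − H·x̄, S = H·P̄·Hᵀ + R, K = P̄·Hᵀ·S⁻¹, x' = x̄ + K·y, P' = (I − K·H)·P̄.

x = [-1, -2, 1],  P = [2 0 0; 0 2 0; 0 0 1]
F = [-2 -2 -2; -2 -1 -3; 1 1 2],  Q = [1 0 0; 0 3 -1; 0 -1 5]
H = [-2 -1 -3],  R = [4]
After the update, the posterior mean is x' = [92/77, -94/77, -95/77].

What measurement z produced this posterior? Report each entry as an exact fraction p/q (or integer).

z = [3]

x̄ = F·x = [4, 1, -1]
P̄ = F·P·Fᵀ + Q = [21 18 -12; 18 22 -13; -12 -13 13]
S = H·P̄·Hᵀ + R = [77]
K = P̄·Hᵀ·S⁻¹ = [-24/77; -19/77; -2/77]
x' − x̄ = [-216/77, -171/77, -18/77] = K·y
y = (KᵀK)⁻¹·Kᵀ·(x' − x̄) = [9]
z = y + H·x̄ = [9] + [-6] = [3]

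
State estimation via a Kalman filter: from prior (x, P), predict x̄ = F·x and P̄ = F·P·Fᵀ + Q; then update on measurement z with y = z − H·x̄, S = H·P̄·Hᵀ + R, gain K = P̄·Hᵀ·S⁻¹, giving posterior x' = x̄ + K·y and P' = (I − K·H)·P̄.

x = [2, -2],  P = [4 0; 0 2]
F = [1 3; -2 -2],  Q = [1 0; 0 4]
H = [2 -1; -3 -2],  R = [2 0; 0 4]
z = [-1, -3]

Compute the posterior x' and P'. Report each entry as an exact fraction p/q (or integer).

x' = [281/6461, 94/91]
P' = [1556/6461 -8/91; -8/91 60/91]

x̄ = F·x = [-4, 0]
P̄ = F·P·Fᵀ + Q = [23 -20; -20 28]
y = z − H·x̄ = [7, -15]
S = H·P̄·Hᵀ + R = [202 -62; -62 83]
K = P̄·Hᵀ·S⁻¹ = [1840/6461 -883/6461; -38/91 -24/91]
x' = x̄ + K·y = [281/6461, 94/91]
P' = (I − K·H)·P̄ = [1556/6461 -8/91; -8/91 60/91]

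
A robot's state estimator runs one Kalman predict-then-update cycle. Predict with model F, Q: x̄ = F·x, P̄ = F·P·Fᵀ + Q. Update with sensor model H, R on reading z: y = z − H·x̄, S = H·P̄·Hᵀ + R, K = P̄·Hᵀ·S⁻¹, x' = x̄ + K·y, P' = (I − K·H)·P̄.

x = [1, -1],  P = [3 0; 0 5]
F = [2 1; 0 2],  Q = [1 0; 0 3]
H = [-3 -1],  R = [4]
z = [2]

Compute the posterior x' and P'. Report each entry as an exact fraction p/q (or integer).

x' = [19/83, -219/83]
P' = [386/249 -902/249; -902/249 2918/249]

x̄ = F·x = [1, -2]
P̄ = F·P·Fᵀ + Q = [18 10; 10 23]
y = z − H·x̄ = [3]
S = H·P̄·Hᵀ + R = [249]
K = P̄·Hᵀ·S⁻¹ = [-64/249; -53/249]
x' = x̄ + K·y = [19/83, -219/83]
P' = (I − K·H)·P̄ = [386/249 -902/249; -902/249 2918/249]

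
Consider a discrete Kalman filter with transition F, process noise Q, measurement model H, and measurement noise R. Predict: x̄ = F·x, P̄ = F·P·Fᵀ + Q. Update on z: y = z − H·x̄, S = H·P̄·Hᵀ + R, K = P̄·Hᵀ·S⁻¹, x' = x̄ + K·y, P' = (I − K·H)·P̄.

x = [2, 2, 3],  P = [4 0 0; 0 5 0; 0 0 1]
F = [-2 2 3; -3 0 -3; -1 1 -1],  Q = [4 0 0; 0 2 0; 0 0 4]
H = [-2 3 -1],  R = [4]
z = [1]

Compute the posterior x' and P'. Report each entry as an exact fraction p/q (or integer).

x̄ = F·x = [9, -15, -3]
P̄ = F·P·Fᵀ + Q = [49 15 15; 15 47 15; 15 15 14]
y = z − H·x̄ = [61]
S = H·P̄·Hᵀ + R = [427]
K = P̄·Hᵀ·S⁻¹ = [-68/427; 96/427; 1/427]
x' = x̄ + K·y = [-5/7, -9/7, -20/7]
P' = (I − K·H)·P̄ = [16299/427 12933/427 6473/427; 12933/427 10853/427 6309/427; 6473/427 6309/427 5977/427]

x' = [-5/7, -9/7, -20/7]
P' = [16299/427 12933/427 6473/427; 12933/427 10853/427 6309/427; 6473/427 6309/427 5977/427]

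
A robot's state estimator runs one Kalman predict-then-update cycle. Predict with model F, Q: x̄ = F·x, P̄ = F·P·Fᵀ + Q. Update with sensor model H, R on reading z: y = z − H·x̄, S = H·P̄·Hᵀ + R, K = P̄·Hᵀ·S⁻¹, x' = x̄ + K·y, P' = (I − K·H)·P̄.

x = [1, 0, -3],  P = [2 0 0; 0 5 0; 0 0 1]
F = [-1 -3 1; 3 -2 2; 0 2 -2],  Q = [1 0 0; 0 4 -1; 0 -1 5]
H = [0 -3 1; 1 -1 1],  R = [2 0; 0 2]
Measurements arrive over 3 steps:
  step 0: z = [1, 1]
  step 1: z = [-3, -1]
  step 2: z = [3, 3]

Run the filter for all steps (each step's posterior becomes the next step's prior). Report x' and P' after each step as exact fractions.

step 0: x̄ = F·x = [-4, -3, 6]
step 0: P̄ = F·P·Fᵀ + Q = [49 26 -32; 26 46 -25; -32 -25 29]
step 0: y = z − H·x̄ = [-14, -4]
step 0: S = H·P̄·Hᵀ + R = [595 157; 157 60]
step 0: K = P̄·Hᵀ·S⁻¹ = [-5187/11051 11915/11051; -2715/11051 -1184/11051; 2786/11051 -3238/11051]
step 0: x' = x̄ + K·y = [-19246/11051, 9593/11051, 40254/11051]
step 0: P' = (I − K·H)·P̄ = [78164/11051 -21980/11051 -76314/11051; -21980/11051 12521/11051 32133/11051; -76314/11051 32133/11051 101971/11051]
step 1: x̄ = F·x = [30721/11051, 3584/11051, -61322/11051]
step 1: P̄ = F·P·Fᵀ + Q = [131825/11051 -134942/11051 -130672/11051; -134942/11051 296576/11051 114049/11051; -130672/11051 114049/11051 256159/11051]
step 1: y = z − H·x̄ = [38921/11051, 538/257]
step 1: S = H·P̄·Hᵀ + R = [2263151/11051 22415/257; 22415/257 11328/257]
step 1: K = P̄·Hᵀ·S⁻¹ = [214191/15690229 3959965/15690229; -6501261/15690229 2638136/15690229; -4787762/15690229 9842098/15690229]
step 1: x' = x̄ + K·y = [52661830/15690229, -12285871/15690229, -83324008/15690229]
step 1: P' = (I − K·H)·P̄ = [133084036/15690229 -62796244/15690229 -187960350/15690229; -62796244/15690229 40537519/15690229 108610035/15690229; -187960350/15690229 108610035/15690229 316254581/15690229]
step 2: x̄ = F·x = [-99128225/15690229, 15909216/15690229, 142076274/15690229]
step 2: P̄ = F·P·Fᵀ + Q = [177349543/15690229 -140784754/15690229 -257182208/15690229; -140784754/15690229 316836088/15690229 177006287/15690229; -257182208/15690229 177006287/15690229 636739265/15690229]
step 2: y = z − H·x̄ = [-47277939/15690229, 20031854/15690229]
step 2: S = H·P̄·Hᵀ + R = [2457606793/15690229 1044394435/15690229; 1044394435/15690229 575497872/15690229]
step 2: K = P̄·Hᵀ·S⁻¹ = [2001127137/20623519499 -1447302397/20623519499; -9692431011/20623519499 7533409720/20623519499; -9604769278/20623519499 24689018030/20623519499]
step 2: x' = x̄ + K·y = [-138173521764/20623519499, 59734650917/20623519499, 247209477172/20623519499]
step 2: P' = (I − K·H)·P̄ = [217667797148/20623519499 -112282328108/20623519499 -332844730050/20623519499; -112282328108/20623519499 73367004785/20623519499 200716152333/20623519499; -332844730050/20623519499 200716152333/20623519499 582938918443/20623519499]

step 0: x' = [-19246/11051, 9593/11051, 40254/11051], P' = [78164/11051 -21980/11051 -76314/11051; -21980/11051 12521/11051 32133/11051; -76314/11051 32133/11051 101971/11051]
step 1: x' = [52661830/15690229, -12285871/15690229, -83324008/15690229], P' = [133084036/15690229 -62796244/15690229 -187960350/15690229; -62796244/15690229 40537519/15690229 108610035/15690229; -187960350/15690229 108610035/15690229 316254581/15690229]
step 2: x' = [-138173521764/20623519499, 59734650917/20623519499, 247209477172/20623519499], P' = [217667797148/20623519499 -112282328108/20623519499 -332844730050/20623519499; -112282328108/20623519499 73367004785/20623519499 200716152333/20623519499; -332844730050/20623519499 200716152333/20623519499 582938918443/20623519499]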